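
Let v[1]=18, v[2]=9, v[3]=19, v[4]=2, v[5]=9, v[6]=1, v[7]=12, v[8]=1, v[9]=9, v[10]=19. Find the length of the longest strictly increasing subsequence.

4

Track the smallest tail for each achievable length (strict):
18 → extends → [18]
9 → replaces 18 → [9]
19 → extends → [9, 19]
2 → replaces 9 → [2, 19]
9 → replaces 19 → [2, 9]
1 → replaces 2 → [1, 9]
12 → extends → [1, 9, 12]
1 → already a tail → [1, 9, 12]
9 → already a tail → [1, 9, 12]
19 → extends → [1, 9, 12, 19]
Four tails, so the longest strictly increasing subsequence has length 4 (e.g. 2, 9, 12, 19).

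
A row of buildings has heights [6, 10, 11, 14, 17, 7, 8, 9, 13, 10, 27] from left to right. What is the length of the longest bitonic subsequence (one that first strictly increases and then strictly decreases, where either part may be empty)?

7

inc[i] = longest strictly increasing subsequence ending at i; dec[i] = longest strictly decreasing subsequence starting at i:
i:      1  2  3  4  5  6  7  8  9 10 11
a[i]:   6 10 11 14 17  7  8  9 13 10 27
inc:    1  2  3  4  5  2  3  4  5  5  6
dec:    1  2  2  3  3  1  1  1  2  1  1
Best peak at i=5 (value 17): inc=5, dec=3, length 5+3−1 = 7.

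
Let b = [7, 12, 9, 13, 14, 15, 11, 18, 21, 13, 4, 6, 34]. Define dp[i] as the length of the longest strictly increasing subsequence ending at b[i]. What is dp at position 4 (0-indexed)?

4

dp[i] = 1 + max{dp[j] : j<i, b[j]<b[i]} (or 1 if no such j):
i:      0  1  2  3  4  5  6  7  8  9 10 11 12
b[i]:   7 12  9 13 14 15 11 18 21 13  4  6 34
dp:     1  2  2  3  4  5  3  6  7  4  1  2  8
At index 4 the value is 4.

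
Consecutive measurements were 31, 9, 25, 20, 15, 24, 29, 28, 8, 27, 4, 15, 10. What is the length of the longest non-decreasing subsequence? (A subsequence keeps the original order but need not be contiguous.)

4

Let dp[i] be the length of the longest such subsequence ending at index i:
i:      1  2  3  4  5  6  7  8  9 10 11 12 13
a[i]:  31  9 25 20 15 24 29 28  8 27  4 15 10
dp:     1  1  2  2  2  3  4  4  1  4  1  3  2
Maximum dp value is 4.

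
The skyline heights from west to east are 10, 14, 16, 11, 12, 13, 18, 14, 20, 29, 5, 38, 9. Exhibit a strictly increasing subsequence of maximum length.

Patience tails give the LIS length; then backtrack through the dp parents:
10 → extends → [10]
14 → extends → [10, 14]
16 → extends → [10, 14, 16]
11 → replaces 14 → [10, 11, 16]
12 → replaces 16 → [10, 11, 12]
13 → extends → [10, 11, 12, 13]
18 → extends → [10, 11, 12, 13, 18]
14 → replaces 18 → [10, 11, 12, 13, 14]
20 → extends → [10, 11, 12, 13, 14, 20]
29 → extends → [10, 11, 12, 13, 14, 20, 29]
5 → replaces 10 → [5, 11, 12, 13, 14, 20, 29]
38 → extends → [5, 11, 12, 13, 14, 20, 29, 38]
9 → replaces 11 → [5, 9, 12, 13, 14, 20, 29, 38]
Length 8; one witness is 10, 11, 12, 13, 18, 20, 29, 38.

10, 11, 12, 13, 18, 20, 29, 38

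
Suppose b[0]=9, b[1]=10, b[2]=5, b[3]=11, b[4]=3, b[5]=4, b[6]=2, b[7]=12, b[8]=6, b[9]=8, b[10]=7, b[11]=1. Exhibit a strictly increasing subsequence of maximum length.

Patience tails give the LIS length; then backtrack through the dp parents:
9 → extends → [9]
10 → extends → [9, 10]
5 → replaces 9 → [5, 10]
11 → extends → [5, 10, 11]
3 → replaces 5 → [3, 10, 11]
4 → replaces 10 → [3, 4, 11]
2 → replaces 3 → [2, 4, 11]
12 → extends → [2, 4, 11, 12]
6 → replaces 11 → [2, 4, 6, 12]
8 → replaces 12 → [2, 4, 6, 8]
7 → replaces 8 → [2, 4, 6, 7]
1 → replaces 2 → [1, 4, 6, 7]
Length 4; one witness is 9, 10, 11, 12.

9, 10, 11, 12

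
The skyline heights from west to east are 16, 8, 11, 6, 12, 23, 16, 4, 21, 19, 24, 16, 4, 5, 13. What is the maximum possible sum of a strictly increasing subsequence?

Let S[i] be the best sum of a strictly increasing subsequence ending at i:
i:      1  2  3  4  5  6  7  8  9 10 11 12 13 14 15
a[i]:  16  8 11  6 12 23 16  4 21 19 24 16  4  5 13
S:     16  8 19  6 31 54 47  4 68 66 92 47  4  9 44
Maximum is 92 (e.g. 8 + 11 + 12 + 16 + 21 + 24).

92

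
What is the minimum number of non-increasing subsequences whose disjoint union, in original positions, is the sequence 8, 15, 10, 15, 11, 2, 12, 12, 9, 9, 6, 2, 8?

4

Place each on the leftmost legal pile:
8 → new pile 1 (tops now [8])
15 → new pile 2 (tops now [8, 15])
10 → pile 2 (tops now [8, 10])
15 → new pile 3 (tops now [8, 10, 15])
11 → pile 3 (tops now [8, 10, 11])
2 → pile 1 (tops now [2, 10, 11])
12 → new pile 4 (tops now [2, 10, 11, 12])
12 → pile 4 (tops now [2, 10, 11, 12])
9 → pile 2 (tops now [2, 9, 11, 12])
9 → pile 2 (tops now [2, 9, 11, 12])
6 → pile 2 (tops now [2, 6, 11, 12])
2 → pile 1 (tops now [2, 6, 11, 12])
8 → pile 3 (tops now [2, 6, 8, 12])
Four piles.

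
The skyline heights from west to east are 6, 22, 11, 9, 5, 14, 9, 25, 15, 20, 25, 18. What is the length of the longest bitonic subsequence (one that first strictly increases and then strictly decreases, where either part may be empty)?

7

inc[i] = longest strictly increasing subsequence ending at i; dec[i] = longest strictly decreasing subsequence starting at i:
i:      1  2  3  4  5  6  7  8  9 10 11 12
a[i]:   6 22 11  9  5 14  9 25 15 20 25 18
inc:    1  2  2  2  1  3  2  4  4  5  6  5
dec:    2  4  3  2  1  2  1  3  1  2  2  1
Best peak at i=11 (value 25): inc=6, dec=2, length 6+2−1 = 7.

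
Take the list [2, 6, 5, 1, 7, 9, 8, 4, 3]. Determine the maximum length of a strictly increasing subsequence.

Track the smallest tail for each achievable length (strict):
2 → extends → [2]
6 → extends → [2, 6]
5 → replaces 6 → [2, 5]
1 → replaces 2 → [1, 5]
7 → extends → [1, 5, 7]
9 → extends → [1, 5, 7, 9]
8 → replaces 9 → [1, 5, 7, 8]
4 → replaces 5 → [1, 4, 7, 8]
3 → replaces 4 → [1, 3, 7, 8]
Four tails, so the longest strictly increasing subsequence has length 4 (e.g. 2, 6, 7, 9).

4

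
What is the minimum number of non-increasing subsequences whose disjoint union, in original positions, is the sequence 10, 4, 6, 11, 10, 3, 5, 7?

Place each on the leftmost legal pile:
10 → new pile 1 (tops now [10])
4 → pile 1 (tops now [4])
6 → new pile 2 (tops now [4, 6])
11 → new pile 3 (tops now [4, 6, 11])
10 → pile 3 (tops now [4, 6, 10])
3 → pile 1 (tops now [3, 6, 10])
5 → pile 2 (tops now [3, 5, 10])
7 → pile 3 (tops now [3, 5, 7])
Three piles.

3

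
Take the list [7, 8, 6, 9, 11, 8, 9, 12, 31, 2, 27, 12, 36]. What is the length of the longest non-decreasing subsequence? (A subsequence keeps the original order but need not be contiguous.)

Track the smallest tail for each achievable length (allowing ties):
7 → extends → [7]
8 → extends → [7, 8]
6 → replaces 7 → [6, 8]
9 → extends → [6, 8, 9]
11 → extends → [6, 8, 9, 11]
8 → replaces 9 → [6, 8, 8, 11]
9 → replaces 11 → [6, 8, 8, 9]
12 → extends → [6, 8, 8, 9, 12]
31 → extends → [6, 8, 8, 9, 12, 31]
2 → replaces 6 → [2, 8, 8, 9, 12, 31]
27 → replaces 31 → [2, 8, 8, 9, 12, 27]
12 → replaces 27 → [2, 8, 8, 9, 12, 12]
36 → extends → [2, 8, 8, 9, 12, 12, 36]
Seven tails, so the longest non-decreasing subsequence has length 7 (e.g. 7, 8, 9, 11, 12, 31, 36).

7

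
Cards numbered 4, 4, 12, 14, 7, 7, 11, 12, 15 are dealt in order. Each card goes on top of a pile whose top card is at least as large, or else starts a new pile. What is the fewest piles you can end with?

5

The minimum number of non-increasing subsequences covering a sequence equals the length of its longest strictly increasing subsequence.
LIS length is 5 (e.g. 4, 7, 11, 12, 15), so 5 piles are needed.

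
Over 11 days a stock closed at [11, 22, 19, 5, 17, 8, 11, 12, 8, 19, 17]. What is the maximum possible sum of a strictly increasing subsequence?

Let S[i] be the best sum of a strictly increasing subsequence ending at i:
i:      1  2  3  4  5  6  7  8  9 10 11
a[i]:  11 22 19  5 17  8 11 12  8 19 17
S:     11 33 30  5 28 13 24 36 13 55 53
Maximum is 55 (e.g. 5 + 8 + 11 + 12 + 19).

55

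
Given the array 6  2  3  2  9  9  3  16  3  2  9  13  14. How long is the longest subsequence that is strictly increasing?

Track the smallest tail for each achievable length (strict):
6 → extends → [6]
2 → replaces 6 → [2]
3 → extends → [2, 3]
2 → already a tail → [2, 3]
9 → extends → [2, 3, 9]
9 → already a tail → [2, 3, 9]
3 → already a tail → [2, 3, 9]
16 → extends → [2, 3, 9, 16]
3 → already a tail → [2, 3, 9, 16]
2 → already a tail → [2, 3, 9, 16]
9 → already a tail → [2, 3, 9, 16]
13 → replaces 16 → [2, 3, 9, 13]
14 → extends → [2, 3, 9, 13, 14]
Five tails, so the longest strictly increasing subsequence has length 5 (e.g. 2, 3, 9, 13, 14).

5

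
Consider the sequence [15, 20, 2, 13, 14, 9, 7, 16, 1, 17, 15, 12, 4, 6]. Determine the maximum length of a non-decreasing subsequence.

5

Track the smallest tail for each achievable length (allowing ties):
15 → extends → [15]
20 → extends → [15, 20]
2 → replaces 15 → [2, 20]
13 → replaces 20 → [2, 13]
14 → extends → [2, 13, 14]
9 → replaces 13 → [2, 9, 14]
7 → replaces 9 → [2, 7, 14]
16 → extends → [2, 7, 14, 16]
1 → replaces 2 → [1, 7, 14, 16]
17 → extends → [1, 7, 14, 16, 17]
15 → replaces 16 → [1, 7, 14, 15, 17]
12 → replaces 14 → [1, 7, 12, 15, 17]
4 → replaces 7 → [1, 4, 12, 15, 17]
6 → replaces 12 → [1, 4, 6, 15, 17]
Five tails, so the longest non-decreasing subsequence has length 5 (e.g. 2, 13, 14, 16, 17).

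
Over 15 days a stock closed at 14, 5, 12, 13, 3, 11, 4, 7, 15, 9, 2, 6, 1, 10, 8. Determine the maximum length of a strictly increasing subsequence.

5

Track the smallest tail for each achievable length (strict):
14 → extends → [14]
5 → replaces 14 → [5]
12 → extends → [5, 12]
13 → extends → [5, 12, 13]
3 → replaces 5 → [3, 12, 13]
11 → replaces 12 → [3, 11, 13]
4 → replaces 11 → [3, 4, 13]
7 → replaces 13 → [3, 4, 7]
15 → extends → [3, 4, 7, 15]
9 → replaces 15 → [3, 4, 7, 9]
2 → replaces 3 → [2, 4, 7, 9]
6 → replaces 7 → [2, 4, 6, 9]
1 → replaces 2 → [1, 4, 6, 9]
10 → extends → [1, 4, 6, 9, 10]
8 → replaces 9 → [1, 4, 6, 8, 10]
Five tails, so the longest strictly increasing subsequence has length 5 (e.g. 3, 4, 7, 9, 10).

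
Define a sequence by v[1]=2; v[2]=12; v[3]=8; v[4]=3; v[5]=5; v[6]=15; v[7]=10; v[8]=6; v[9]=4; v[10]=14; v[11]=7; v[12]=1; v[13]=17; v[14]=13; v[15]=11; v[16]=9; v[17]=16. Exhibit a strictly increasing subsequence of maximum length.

2, 3, 5, 6, 7, 13, 16

Patience tails give the LIS length; then backtrack through the dp parents:
2 → extends → [2]
12 → extends → [2, 12]
8 → replaces 12 → [2, 8]
3 → replaces 8 → [2, 3]
5 → extends → [2, 3, 5]
15 → extends → [2, 3, 5, 15]
10 → replaces 15 → [2, 3, 5, 10]
6 → replaces 10 → [2, 3, 5, 6]
4 → replaces 5 → [2, 3, 4, 6]
14 → extends → [2, 3, 4, 6, 14]
7 → replaces 14 → [2, 3, 4, 6, 7]
1 → replaces 2 → [1, 3, 4, 6, 7]
17 → extends → [1, 3, 4, 6, 7, 17]
13 → replaces 17 → [1, 3, 4, 6, 7, 13]
11 → replaces 13 → [1, 3, 4, 6, 7, 11]
9 → replaces 11 → [1, 3, 4, 6, 7, 9]
16 → extends → [1, 3, 4, 6, 7, 9, 16]
Length 7; one witness is 2, 3, 5, 6, 7, 13, 16.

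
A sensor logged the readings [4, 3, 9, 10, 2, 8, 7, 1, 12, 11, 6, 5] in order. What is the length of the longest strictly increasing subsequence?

4

Let dp[i] be the length of the longest such subsequence ending at index i:
i:      1  2  3  4  5  6  7  8  9 10 11 12
a[i]:   4  3  9 10  2  8  7  1 12 11  6  5
dp:     1  1  2  3  1  2  2  1  4  4  2  2
Maximum dp value is 4.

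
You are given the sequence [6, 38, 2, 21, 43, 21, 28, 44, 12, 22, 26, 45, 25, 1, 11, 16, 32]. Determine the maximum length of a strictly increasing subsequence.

5

Let dp[i] be the length of the longest such subsequence ending at index i:
i:      1  2  3  4  5  6  7  8  9 10 11 12 13 14 15 16 17
a[i]:   6 38  2 21 43 21 28 44 12 22 26 45 25  1 11 16 32
dp:     1  2  1  2  3  2  3  4  2  3  4  5  4  1  2  3  5
Maximum dp value is 5.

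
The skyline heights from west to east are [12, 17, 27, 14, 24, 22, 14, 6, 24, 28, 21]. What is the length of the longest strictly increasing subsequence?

Track the smallest tail for each achievable length (strict):
12 → extends → [12]
17 → extends → [12, 17]
27 → extends → [12, 17, 27]
14 → replaces 17 → [12, 14, 27]
24 → replaces 27 → [12, 14, 24]
22 → replaces 24 → [12, 14, 22]
14 → already a tail → [12, 14, 22]
6 → replaces 12 → [6, 14, 22]
24 → extends → [6, 14, 22, 24]
28 → extends → [6, 14, 22, 24, 28]
21 → replaces 22 → [6, 14, 21, 24, 28]
Five tails, so the longest strictly increasing subsequence has length 5 (e.g. 12, 17, 22, 24, 28).

5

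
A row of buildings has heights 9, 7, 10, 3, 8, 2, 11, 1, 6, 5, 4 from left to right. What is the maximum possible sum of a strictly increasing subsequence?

Let S[i] be the best sum of a strictly increasing subsequence ending at i:
i:      1  2  3  4  5  6  7  8  9 10 11
a[i]:   9  7 10  3  8  2 11  1  6  5  4
S:      9  7 19  3 15  2 30  1  9  8  7
Maximum is 30 (e.g. 9 + 10 + 11).

30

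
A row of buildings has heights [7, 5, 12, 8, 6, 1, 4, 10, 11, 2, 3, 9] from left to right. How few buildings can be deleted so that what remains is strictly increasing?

Fewest deletions = n − (longest strictly increasing subsequence).
Patience tails:
7 → extends → [7]
5 → replaces 7 → [5]
12 → extends → [5, 12]
8 → replaces 12 → [5, 8]
6 → replaces 8 → [5, 6]
1 → replaces 5 → [1, 6]
4 → replaces 6 → [1, 4]
10 → extends → [1, 4, 10]
11 → extends → [1, 4, 10, 11]
2 → replaces 4 → [1, 2, 10, 11]
3 → replaces 10 → [1, 2, 3, 11]
9 → replaces 11 → [1, 2, 3, 9]
Longest strictly increasing subsequence has length 4, so deletions = 12 − 4 = 8.

8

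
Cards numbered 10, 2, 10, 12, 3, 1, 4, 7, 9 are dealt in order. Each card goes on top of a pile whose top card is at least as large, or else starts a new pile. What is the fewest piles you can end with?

Place each on the leftmost legal pile:
10 → new pile 1 (tops now [10])
2 → pile 1 (tops now [2])
10 → new pile 2 (tops now [2, 10])
12 → new pile 3 (tops now [2, 10, 12])
3 → pile 2 (tops now [2, 3, 12])
1 → pile 1 (tops now [1, 3, 12])
4 → pile 3 (tops now [1, 3, 4])
7 → new pile 4 (tops now [1, 3, 4, 7])
9 → new pile 5 (tops now [1, 3, 4, 7, 9])
Five piles.

5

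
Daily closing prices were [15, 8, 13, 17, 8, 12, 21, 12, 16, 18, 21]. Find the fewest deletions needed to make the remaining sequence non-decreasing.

Fewest deletions = n − (longest non-decreasing subsequence).
Patience tails:
15 → extends → [15]
8 → replaces 15 → [8]
13 → extends → [8, 13]
17 → extends → [8, 13, 17]
8 → replaces 13 → [8, 8, 17]
12 → replaces 17 → [8, 8, 12]
21 → extends → [8, 8, 12, 21]
12 → replaces 21 → [8, 8, 12, 12]
16 → extends → [8, 8, 12, 12, 16]
18 → extends → [8, 8, 12, 12, 16, 18]
21 → extends → [8, 8, 12, 12, 16, 18, 21]
Longest non-decreasing subsequence has length 7, so deletions = 11 − 7 = 4.

4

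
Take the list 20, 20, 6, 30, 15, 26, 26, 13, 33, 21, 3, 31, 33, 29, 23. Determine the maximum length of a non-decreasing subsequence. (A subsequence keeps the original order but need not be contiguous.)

6

Track the smallest tail for each achievable length (allowing ties):
20 → extends → [20]
20 → extends → [20, 20]
6 → replaces 20 → [6, 20]
30 → extends → [6, 20, 30]
15 → replaces 20 → [6, 15, 30]
26 → replaces 30 → [6, 15, 26]
26 → extends → [6, 15, 26, 26]
13 → replaces 15 → [6, 13, 26, 26]
33 → extends → [6, 13, 26, 26, 33]
21 → replaces 26 → [6, 13, 21, 26, 33]
3 → replaces 6 → [3, 13, 21, 26, 33]
31 → replaces 33 → [3, 13, 21, 26, 31]
33 → extends → [3, 13, 21, 26, 31, 33]
29 → replaces 31 → [3, 13, 21, 26, 29, 33]
23 → replaces 26 → [3, 13, 21, 23, 29, 33]
Six tails, so the longest non-decreasing subsequence has length 6 (e.g. 20, 20, 26, 26, 33, 33).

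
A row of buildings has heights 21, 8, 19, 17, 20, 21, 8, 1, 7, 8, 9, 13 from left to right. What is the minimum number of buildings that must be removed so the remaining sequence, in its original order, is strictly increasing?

7

Fewest deletions = n − (longest strictly increasing subsequence).
i:      1  2  3  4  5  6  7  8  9 10 11 12
a[i]:  21  8 19 17 20 21  8  1  7  8  9 13
dp:     1  1  2  2  3  4  1  1  2  3  4  5
max dp = 5, so deletions = 12 − 5 = 7.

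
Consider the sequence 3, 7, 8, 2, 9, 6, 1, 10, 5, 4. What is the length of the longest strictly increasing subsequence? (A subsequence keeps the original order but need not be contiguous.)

Let dp[i] be the length of the longest such subsequence ending at index i:
i:      1  2  3  4  5  6  7  8  9 10
a[i]:   3  7  8  2  9  6  1 10  5  4
dp:     1  2  3  1  4  2  1  5  2  2
Maximum dp value is 5.

5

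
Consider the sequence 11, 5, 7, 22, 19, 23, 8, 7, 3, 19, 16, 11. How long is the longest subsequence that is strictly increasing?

Let dp[i] be the length of the longest such subsequence ending at index i:
i:      1  2  3  4  5  6  7  8  9 10 11 12
a[i]:  11  5  7 22 19 23  8  7  3 19 16 11
dp:     1  1  2  3  3  4  3  2  1  4  4  4
Maximum dp value is 4.

4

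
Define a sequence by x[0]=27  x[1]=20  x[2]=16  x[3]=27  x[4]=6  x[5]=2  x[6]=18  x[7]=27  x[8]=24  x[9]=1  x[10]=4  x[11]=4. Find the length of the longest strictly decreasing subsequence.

Negate each value so 'decreasing' becomes 'increasing', then run patience tails on the negated sequence:
-27 → extends → [-27]
-20 → extends → [-27, -20]
-16 → extends → [-27, -20, -16]
-27 → already a tail → [-27, -20, -16]
-6 → extends → [-27, -20, -16, -6]
-2 → extends → [-27, -20, -16, -6, -2]
-18 → replaces -16 → [-27, -20, -18, -6, -2]
-27 → already a tail → [-27, -20, -18, -6, -2]
-24 → replaces -20 → [-27, -24, -18, -6, -2]
-1 → extends → [-27, -24, -18, -6, -2, -1]
-4 → replaces -2 → [-27, -24, -18, -6, -4, -1]
-4 → already a tail → [-27, -24, -18, -6, -4, -1]
Six tails, so the longest strictly decreasing subsequence of the original has length 6.

6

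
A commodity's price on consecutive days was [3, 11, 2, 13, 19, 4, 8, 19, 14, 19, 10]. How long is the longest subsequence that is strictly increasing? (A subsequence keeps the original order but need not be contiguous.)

5

Let dp[i] be the length of the longest such subsequence ending at index i:
i:      1  2  3  4  5  6  7  8  9 10 11
a[i]:   3 11  2 13 19  4  8 19 14 19 10
dp:     1  2  1  3  4  2  3  4  4  5  4
Maximum dp value is 5.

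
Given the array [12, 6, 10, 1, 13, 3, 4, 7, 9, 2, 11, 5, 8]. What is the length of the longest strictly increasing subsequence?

Let dp[i] be the length of the longest such subsequence ending at index i:
i:      1  2  3  4  5  6  7  8  9 10 11 12 13
a[i]:  12  6 10  1 13  3  4  7  9  2 11  5  8
dp:     1  1  2  1  3  2  3  4  5  2  6  4  5
Maximum dp value is 6.

6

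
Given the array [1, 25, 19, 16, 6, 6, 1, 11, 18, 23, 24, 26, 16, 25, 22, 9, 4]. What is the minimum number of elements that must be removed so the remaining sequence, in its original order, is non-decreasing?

9

Fewest deletions = n − (longest non-decreasing subsequence).
Patience tails:
1 → extends → [1]
25 → extends → [1, 25]
19 → replaces 25 → [1, 19]
16 → replaces 19 → [1, 16]
6 → replaces 16 → [1, 6]
6 → extends → [1, 6, 6]
1 → replaces 6 → [1, 1, 6]
11 → extends → [1, 1, 6, 11]
18 → extends → [1, 1, 6, 11, 18]
23 → extends → [1, 1, 6, 11, 18, 23]
24 → extends → [1, 1, 6, 11, 18, 23, 24]
26 → extends → [1, 1, 6, 11, 18, 23, 24, 26]
16 → replaces 18 → [1, 1, 6, 11, 16, 23, 24, 26]
25 → replaces 26 → [1, 1, 6, 11, 16, 23, 24, 25]
22 → replaces 23 → [1, 1, 6, 11, 16, 22, 24, 25]
9 → replaces 11 → [1, 1, 6, 9, 16, 22, 24, 25]
4 → replaces 6 → [1, 1, 4, 9, 16, 22, 24, 25]
Longest non-decreasing subsequence has length 8, so deletions = 17 − 8 = 9.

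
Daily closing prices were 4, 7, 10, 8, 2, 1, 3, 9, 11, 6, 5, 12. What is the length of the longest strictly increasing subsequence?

Let dp[i] be the length of the longest such subsequence ending at index i:
i:      1  2  3  4  5  6  7  8  9 10 11 12
a[i]:   4  7 10  8  2  1  3  9 11  6  5 12
dp:     1  2  3  3  1  1  2  4  5  3  3  6
Maximum dp value is 6.

6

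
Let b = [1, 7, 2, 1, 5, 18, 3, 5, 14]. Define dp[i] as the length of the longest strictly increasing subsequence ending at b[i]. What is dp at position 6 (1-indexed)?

dp[i] = 1 + max{dp[j] : j<i, b[j]<b[i]} (or 1 if no such j):
i:      1  2  3  4  5  6  7  8  9
b[i]:   1  7  2  1  5 18  3  5 14
dp:     1  2  2  1  3  4  3  4  5
At index 6 the value is 4.

4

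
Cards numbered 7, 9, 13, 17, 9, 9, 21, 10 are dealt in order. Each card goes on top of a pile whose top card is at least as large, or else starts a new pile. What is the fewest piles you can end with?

5

Place each on the leftmost legal pile:
7 → new pile 1 (tops now [7])
9 → new pile 2 (tops now [7, 9])
13 → new pile 3 (tops now [7, 9, 13])
17 → new pile 4 (tops now [7, 9, 13, 17])
9 → pile 2 (tops now [7, 9, 13, 17])
9 → pile 2 (tops now [7, 9, 13, 17])
21 → new pile 5 (tops now [7, 9, 13, 17, 21])
10 → pile 3 (tops now [7, 9, 10, 17, 21])
Five piles.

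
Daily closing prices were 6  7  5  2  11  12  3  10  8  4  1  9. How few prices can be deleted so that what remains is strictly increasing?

Fewest deletions = n − (longest strictly increasing subsequence).
Patience tails:
6 → extends → [6]
7 → extends → [6, 7]
5 → replaces 6 → [5, 7]
2 → replaces 5 → [2, 7]
11 → extends → [2, 7, 11]
12 → extends → [2, 7, 11, 12]
3 → replaces 7 → [2, 3, 11, 12]
10 → replaces 11 → [2, 3, 10, 12]
8 → replaces 10 → [2, 3, 8, 12]
4 → replaces 8 → [2, 3, 4, 12]
1 → replaces 2 → [1, 3, 4, 12]
9 → replaces 12 → [1, 3, 4, 9]
Longest strictly increasing subsequence has length 4, so deletions = 12 − 4 = 8.

8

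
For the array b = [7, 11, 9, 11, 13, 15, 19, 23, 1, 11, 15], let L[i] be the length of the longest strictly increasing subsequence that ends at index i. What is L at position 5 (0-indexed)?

5

dp[i] = 1 + max{dp[j] : j<i, b[j]<b[i]} (or 1 if no such j):
i:      0  1  2  3  4  5  6  7  8  9 10
b[i]:   7 11  9 11 13 15 19 23  1 11 15
dp:     1  2  2  3  4  5  6  7  1  3  5
At index 5 the value is 5.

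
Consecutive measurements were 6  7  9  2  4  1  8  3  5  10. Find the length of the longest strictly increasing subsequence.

Track the smallest tail for each achievable length (strict):
6 → extends → [6]
7 → extends → [6, 7]
9 → extends → [6, 7, 9]
2 → replaces 6 → [2, 7, 9]
4 → replaces 7 → [2, 4, 9]
1 → replaces 2 → [1, 4, 9]
8 → replaces 9 → [1, 4, 8]
3 → replaces 4 → [1, 3, 8]
5 → replaces 8 → [1, 3, 5]
10 → extends → [1, 3, 5, 10]
Four tails, so the longest strictly increasing subsequence has length 4 (e.g. 6, 7, 9, 10).

4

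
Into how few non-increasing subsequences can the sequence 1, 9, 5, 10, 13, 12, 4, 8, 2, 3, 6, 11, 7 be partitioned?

Place each on the leftmost legal pile:
1 → new pile 1 (tops now [1])
9 → new pile 2 (tops now [1, 9])
5 → pile 2 (tops now [1, 5])
10 → new pile 3 (tops now [1, 5, 10])
13 → new pile 4 (tops now [1, 5, 10, 13])
12 → pile 4 (tops now [1, 5, 10, 12])
4 → pile 2 (tops now [1, 4, 10, 12])
8 → pile 3 (tops now [1, 4, 8, 12])
2 → pile 2 (tops now [1, 2, 8, 12])
3 → pile 3 (tops now [1, 2, 3, 12])
6 → pile 4 (tops now [1, 2, 3, 6])
11 → new pile 5 (tops now [1, 2, 3, 6, 11])
7 → pile 5 (tops now [1, 2, 3, 6, 7])
Five piles.

5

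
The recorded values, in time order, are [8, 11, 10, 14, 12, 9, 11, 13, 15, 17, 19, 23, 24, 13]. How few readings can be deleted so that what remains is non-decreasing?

5

Fewest deletions = n − (longest non-decreasing subsequence).
Patience tails:
8 → extends → [8]
11 → extends → [8, 11]
10 → replaces 11 → [8, 10]
14 → extends → [8, 10, 14]
12 → replaces 14 → [8, 10, 12]
9 → replaces 10 → [8, 9, 12]
11 → replaces 12 → [8, 9, 11]
13 → extends → [8, 9, 11, 13]
15 → extends → [8, 9, 11, 13, 15]
17 → extends → [8, 9, 11, 13, 15, 17]
19 → extends → [8, 9, 11, 13, 15, 17, 19]
23 → extends → [8, 9, 11, 13, 15, 17, 19, 23]
24 → extends → [8, 9, 11, 13, 15, 17, 19, 23, 24]
13 → replaces 15 → [8, 9, 11, 13, 13, 17, 19, 23, 24]
Longest non-decreasing subsequence has length 9, so deletions = 14 − 9 = 5.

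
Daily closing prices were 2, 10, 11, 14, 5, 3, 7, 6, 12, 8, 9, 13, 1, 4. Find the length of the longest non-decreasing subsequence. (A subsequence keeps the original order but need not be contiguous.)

Track the smallest tail for each achievable length (allowing ties):
2 → extends → [2]
10 → extends → [2, 10]
11 → extends → [2, 10, 11]
14 → extends → [2, 10, 11, 14]
5 → replaces 10 → [2, 5, 11, 14]
3 → replaces 5 → [2, 3, 11, 14]
7 → replaces 11 → [2, 3, 7, 14]
6 → replaces 7 → [2, 3, 6, 14]
12 → replaces 14 → [2, 3, 6, 12]
8 → replaces 12 → [2, 3, 6, 8]
9 → extends → [2, 3, 6, 8, 9]
13 → extends → [2, 3, 6, 8, 9, 13]
1 → replaces 2 → [1, 3, 6, 8, 9, 13]
4 → replaces 6 → [1, 3, 4, 8, 9, 13]
Six tails, so the longest non-decreasing subsequence has length 6 (e.g. 2, 5, 7, 8, 9, 13).

6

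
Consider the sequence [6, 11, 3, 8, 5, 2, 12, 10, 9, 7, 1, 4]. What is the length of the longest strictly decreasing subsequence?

Negate each value so 'decreasing' becomes 'increasing', then run patience tails on the negated sequence:
-6 → extends → [-6]
-11 → replaces -6 → [-11]
-3 → extends → [-11, -3]
-8 → replaces -3 → [-11, -8]
-5 → extends → [-11, -8, -5]
-2 → extends → [-11, -8, -5, -2]
-12 → replaces -11 → [-12, -8, -5, -2]
-10 → replaces -8 → [-12, -10, -5, -2]
-9 → replaces -5 → [-12, -10, -9, -2]
-7 → replaces -2 → [-12, -10, -9, -7]
-1 → extends → [-12, -10, -9, -7, -1]
-4 → replaces -1 → [-12, -10, -9, -7, -4]
Five tails, so the longest strictly decreasing subsequence of the original has length 5.

5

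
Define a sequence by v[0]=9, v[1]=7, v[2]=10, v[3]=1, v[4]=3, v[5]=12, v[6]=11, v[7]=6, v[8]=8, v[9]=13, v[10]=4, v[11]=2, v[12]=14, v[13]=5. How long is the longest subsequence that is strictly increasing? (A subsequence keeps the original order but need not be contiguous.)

Track the smallest tail for each achievable length (strict):
9 → extends → [9]
7 → replaces 9 → [7]
10 → extends → [7, 10]
1 → replaces 7 → [1, 10]
3 → replaces 10 → [1, 3]
12 → extends → [1, 3, 12]
11 → replaces 12 → [1, 3, 11]
6 → replaces 11 → [1, 3, 6]
8 → extends → [1, 3, 6, 8]
13 → extends → [1, 3, 6, 8, 13]
4 → replaces 6 → [1, 3, 4, 8, 13]
2 → replaces 3 → [1, 2, 4, 8, 13]
14 → extends → [1, 2, 4, 8, 13, 14]
5 → replaces 8 → [1, 2, 4, 5, 13, 14]
Six tails, so the longest strictly increasing subsequence has length 6 (e.g. 1, 3, 6, 8, 13, 14).

6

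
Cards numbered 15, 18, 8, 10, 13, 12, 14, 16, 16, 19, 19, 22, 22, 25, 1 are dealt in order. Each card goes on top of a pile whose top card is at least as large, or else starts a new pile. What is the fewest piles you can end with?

8

Place each on the leftmost legal pile:
15 → new pile 1 (tops now [15])
18 → new pile 2 (tops now [15, 18])
8 → pile 1 (tops now [8, 18])
10 → pile 2 (tops now [8, 10])
13 → new pile 3 (tops now [8, 10, 13])
12 → pile 3 (tops now [8, 10, 12])
14 → new pile 4 (tops now [8, 10, 12, 14])
16 → new pile 5 (tops now [8, 10, 12, 14, 16])
16 → pile 5 (tops now [8, 10, 12, 14, 16])
19 → new pile 6 (tops now [8, 10, 12, 14, 16, 19])
19 → pile 6 (tops now [8, 10, 12, 14, 16, 19])
22 → new pile 7 (tops now [8, 10, 12, 14, 16, 19, 22])
22 → pile 7 (tops now [8, 10, 12, 14, 16, 19, 22])
25 → new pile 8 (tops now [8, 10, 12, 14, 16, 19, 22, 25])
1 → pile 1 (tops now [1, 10, 12, 14, 16, 19, 22, 25])
Eight piles.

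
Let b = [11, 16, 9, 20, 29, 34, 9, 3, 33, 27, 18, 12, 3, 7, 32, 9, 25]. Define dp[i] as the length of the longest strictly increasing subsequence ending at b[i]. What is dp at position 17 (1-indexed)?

dp[i] = 1 + max{dp[j] : j<i, b[j]<b[i]} (or 1 if no such j):
i:      1  2  3  4  5  6  7  8  9 10 11 12 13 14 15 16 17
b[i]:  11 16  9 20 29 34  9  3 33 27 18 12  3  7 32  9 25
dp:     1  2  1  3  4  5  1  1  5  4  3  2  1  2  5  3  4
At index 17 the value is 4.

4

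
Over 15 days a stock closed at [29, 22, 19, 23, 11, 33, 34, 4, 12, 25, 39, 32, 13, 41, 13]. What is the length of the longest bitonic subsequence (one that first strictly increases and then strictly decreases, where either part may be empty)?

inc[i] = longest strictly increasing subsequence ending at i; dec[i] = longest strictly decreasing subsequence starting at i:
i:      1  2  3  4  5  6  7  8  9 10 11 12 13 14 15
a[i]:  29 22 19 23 11 33 34  4 12 25 39 32 13 41 13
inc:    1  1  1  2  1  3  4  1  2  3  5  4  3  6  3
dec:    5  4  3  3  2  3  3  1  1  2  3  2  1  2  1
Best peak at i=11 (value 39): inc=5, dec=3, length 5+3−1 = 7.

7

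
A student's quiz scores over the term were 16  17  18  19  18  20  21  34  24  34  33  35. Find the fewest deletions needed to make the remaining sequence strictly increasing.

Fewest deletions = n − (longest strictly increasing subsequence).
Patience tails:
16 → extends → [16]
17 → extends → [16, 17]
18 → extends → [16, 17, 18]
19 → extends → [16, 17, 18, 19]
18 → already a tail → [16, 17, 18, 19]
20 → extends → [16, 17, 18, 19, 20]
21 → extends → [16, 17, 18, 19, 20, 21]
34 → extends → [16, 17, 18, 19, 20, 21, 34]
24 → replaces 34 → [16, 17, 18, 19, 20, 21, 24]
34 → extends → [16, 17, 18, 19, 20, 21, 24, 34]
33 → replaces 34 → [16, 17, 18, 19, 20, 21, 24, 33]
35 → extends → [16, 17, 18, 19, 20, 21, 24, 33, 35]
Longest strictly increasing subsequence has length 9, so deletions = 12 − 9 = 3.

3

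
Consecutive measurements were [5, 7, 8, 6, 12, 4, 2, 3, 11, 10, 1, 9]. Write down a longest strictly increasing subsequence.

5, 7, 8, 12

Patience tails give the LIS length; then backtrack through the dp parents:
5 → extends → [5]
7 → extends → [5, 7]
8 → extends → [5, 7, 8]
6 → replaces 7 → [5, 6, 8]
12 → extends → [5, 6, 8, 12]
4 → replaces 5 → [4, 6, 8, 12]
2 → replaces 4 → [2, 6, 8, 12]
3 → replaces 6 → [2, 3, 8, 12]
11 → replaces 12 → [2, 3, 8, 11]
10 → replaces 11 → [2, 3, 8, 10]
1 → replaces 2 → [1, 3, 8, 10]
9 → replaces 10 → [1, 3, 8, 9]
Length 4; one witness is 5, 7, 8, 12.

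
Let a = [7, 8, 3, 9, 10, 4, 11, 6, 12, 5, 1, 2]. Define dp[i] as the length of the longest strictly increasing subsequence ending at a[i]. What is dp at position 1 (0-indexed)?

2

dp[i] = 1 + max{dp[j] : j<i, a[j]<a[i]} (or 1 if no such j):
i:      0  1  2  3  4  5  6  7  8  9 10 11
a[i]:   7  8  3  9 10  4 11  6 12  5  1  2
dp:     1  2  1  3  4  2  5  3  6  3  1  2
At index 1 the value is 2.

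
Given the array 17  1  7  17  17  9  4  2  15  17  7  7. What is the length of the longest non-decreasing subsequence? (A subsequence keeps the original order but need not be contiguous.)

Track the smallest tail for each achievable length (allowing ties):
17 → extends → [17]
1 → replaces 17 → [1]
7 → extends → [1, 7]
17 → extends → [1, 7, 17]
17 → extends → [1, 7, 17, 17]
9 → replaces 17 → [1, 7, 9, 17]
4 → replaces 7 → [1, 4, 9, 17]
2 → replaces 4 → [1, 2, 9, 17]
15 → replaces 17 → [1, 2, 9, 15]
17 → extends → [1, 2, 9, 15, 17]
7 → replaces 9 → [1, 2, 7, 15, 17]
7 → replaces 15 → [1, 2, 7, 7, 17]
Five tails, so the longest non-decreasing subsequence has length 5 (e.g. 1, 7, 17, 17, 17).

5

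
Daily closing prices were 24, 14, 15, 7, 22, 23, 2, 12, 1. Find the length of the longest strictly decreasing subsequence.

5

Let dp[i] be the longest strictly decreasing subsequence ending at i:
i:      1  2  3  4  5  6  7  8  9
a[i]:  24 14 15  7 22 23  2 12  1
dp:     1  2  2  3  2  2  4  3  5
Maximum is 5.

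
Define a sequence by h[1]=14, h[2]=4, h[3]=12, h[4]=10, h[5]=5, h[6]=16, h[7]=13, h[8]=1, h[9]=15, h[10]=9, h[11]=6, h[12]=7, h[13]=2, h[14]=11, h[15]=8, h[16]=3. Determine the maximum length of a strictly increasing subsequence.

Track the smallest tail for each achievable length (strict):
14 → extends → [14]
4 → replaces 14 → [4]
12 → extends → [4, 12]
10 → replaces 12 → [4, 10]
5 → replaces 10 → [4, 5]
16 → extends → [4, 5, 16]
13 → replaces 16 → [4, 5, 13]
1 → replaces 4 → [1, 5, 13]
15 → extends → [1, 5, 13, 15]
9 → replaces 13 → [1, 5, 9, 15]
6 → replaces 9 → [1, 5, 6, 15]
7 → replaces 15 → [1, 5, 6, 7]
2 → replaces 5 → [1, 2, 6, 7]
11 → extends → [1, 2, 6, 7, 11]
8 → replaces 11 → [1, 2, 6, 7, 8]
3 → replaces 6 → [1, 2, 3, 7, 8]
Five tails, so the longest strictly increasing subsequence has length 5 (e.g. 4, 5, 6, 7, 11).

5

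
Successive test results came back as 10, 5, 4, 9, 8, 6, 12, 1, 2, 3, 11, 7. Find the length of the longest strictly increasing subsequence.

Track the smallest tail for each achievable length (strict):
10 → extends → [10]
5 → replaces 10 → [5]
4 → replaces 5 → [4]
9 → extends → [4, 9]
8 → replaces 9 → [4, 8]
6 → replaces 8 → [4, 6]
12 → extends → [4, 6, 12]
1 → replaces 4 → [1, 6, 12]
2 → replaces 6 → [1, 2, 12]
3 → replaces 12 → [1, 2, 3]
11 → extends → [1, 2, 3, 11]
7 → replaces 11 → [1, 2, 3, 7]
Four tails, so the longest strictly increasing subsequence has length 4 (e.g. 1, 2, 3, 11).

4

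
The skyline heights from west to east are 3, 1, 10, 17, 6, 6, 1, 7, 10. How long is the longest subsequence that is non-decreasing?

5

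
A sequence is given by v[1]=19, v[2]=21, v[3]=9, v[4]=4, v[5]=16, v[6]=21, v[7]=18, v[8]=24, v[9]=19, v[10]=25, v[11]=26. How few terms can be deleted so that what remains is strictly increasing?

5

Fewest deletions = n − (longest strictly increasing subsequence).
i:      1  2  3  4  5  6  7  8  9 10 11
v[i]:  19 21  9  4 16 21 18 24 19 25 26
dp:     1  2  1  1  2  3  3  4  4  5  6
max dp = 6, so deletions = 11 − 6 = 5.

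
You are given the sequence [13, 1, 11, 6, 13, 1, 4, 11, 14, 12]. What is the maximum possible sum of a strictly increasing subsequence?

39

Let S[i] be the best sum of a strictly increasing subsequence ending at i:
i:      1  2  3  4  5  6  7  8  9 10
a[i]:  13  1 11  6 13  1  4 11 14 12
S:     13  1 12  7 25  1  5 18 39 30
Maximum is 39 (e.g. 1 + 11 + 13 + 14).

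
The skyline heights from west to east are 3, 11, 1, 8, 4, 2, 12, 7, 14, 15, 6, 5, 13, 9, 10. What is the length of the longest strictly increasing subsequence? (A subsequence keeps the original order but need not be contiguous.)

5

Let dp[i] be the length of the longest such subsequence ending at index i:
i:      1  2  3  4  5  6  7  8  9 10 11 12 13 14 15
a[i]:   3 11  1  8  4  2 12  7 14 15  6  5 13  9 10
dp:     1  2  1  2  2  2  3  3  4  5  3  3  4  4  5
Maximum dp value is 5.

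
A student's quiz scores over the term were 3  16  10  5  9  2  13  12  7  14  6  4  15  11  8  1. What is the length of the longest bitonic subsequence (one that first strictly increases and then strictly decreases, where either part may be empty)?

inc[i] = longest strictly increasing subsequence ending at i; dec[i] = longest strictly decreasing subsequence starting at i:
i:      1  2  3  4  5  6  7  8  9 10 11 12 13 14 15 16
a[i]:   3 16 10  5  9  2 13 12  7 14  6  4 15 11  8  1
inc:    1  2  2  2  3  1  4  4  3  5  3  2  6  4  4  1
dec:    3  7  6  3  5  2  6  5  4  4  3  2  4  3  2  1
Best peak at i=7 (value 13): inc=4, dec=6, length 4+6−1 = 9.

9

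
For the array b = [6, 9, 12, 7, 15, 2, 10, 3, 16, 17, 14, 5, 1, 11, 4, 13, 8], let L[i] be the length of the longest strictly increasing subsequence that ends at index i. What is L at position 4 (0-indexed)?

dp[i] = 1 + max{dp[j] : j<i, b[j]<b[i]} (or 1 if no such j):
i:      0  1  2  3  4  5  6  7  8  9 10 11 12 13 14 15 16
b[i]:   6  9 12  7 15  2 10  3 16 17 14  5  1 11  4 13  8
dp:     1  2  3  2  4  1  3  2  5  6  4  3  1  4  3  5  4
At index 4 the value is 4.

4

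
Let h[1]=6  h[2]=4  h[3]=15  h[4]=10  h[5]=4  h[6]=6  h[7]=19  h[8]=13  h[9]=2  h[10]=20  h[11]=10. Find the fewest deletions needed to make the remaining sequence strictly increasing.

Fewest deletions = n − (longest strictly increasing subsequence).
Patience tails:
6 → extends → [6]
4 → replaces 6 → [4]
15 → extends → [4, 15]
10 → replaces 15 → [4, 10]
4 → already a tail → [4, 10]
6 → replaces 10 → [4, 6]
19 → extends → [4, 6, 19]
13 → replaces 19 → [4, 6, 13]
2 → replaces 4 → [2, 6, 13]
20 → extends → [2, 6, 13, 20]
10 → replaces 13 → [2, 6, 10, 20]
Longest strictly increasing subsequence has length 4, so deletions = 11 − 4 = 7.

7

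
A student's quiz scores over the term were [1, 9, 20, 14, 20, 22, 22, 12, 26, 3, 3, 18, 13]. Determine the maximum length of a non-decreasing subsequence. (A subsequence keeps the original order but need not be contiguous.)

7

Let dp[i] be the length of the longest such subsequence ending at index i:
i:      1  2  3  4  5  6  7  8  9 10 11 12 13
a[i]:   1  9 20 14 20 22 22 12 26  3  3 18 13
dp:     1  2  3  3  4  5  6  3  7  2  3  4  4
Maximum dp value is 7.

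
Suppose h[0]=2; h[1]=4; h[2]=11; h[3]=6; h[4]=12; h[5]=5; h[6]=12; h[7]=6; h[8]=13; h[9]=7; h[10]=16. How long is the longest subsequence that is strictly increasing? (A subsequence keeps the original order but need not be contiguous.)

6

Track the smallest tail for each achievable length (strict):
2 → extends → [2]
4 → extends → [2, 4]
11 → extends → [2, 4, 11]
6 → replaces 11 → [2, 4, 6]
12 → extends → [2, 4, 6, 12]
5 → replaces 6 → [2, 4, 5, 12]
12 → already a tail → [2, 4, 5, 12]
6 → replaces 12 → [2, 4, 5, 6]
13 → extends → [2, 4, 5, 6, 13]
7 → replaces 13 → [2, 4, 5, 6, 7]
16 → extends → [2, 4, 5, 6, 7, 16]
Six tails, so the longest strictly increasing subsequence has length 6 (e.g. 2, 4, 11, 12, 13, 16).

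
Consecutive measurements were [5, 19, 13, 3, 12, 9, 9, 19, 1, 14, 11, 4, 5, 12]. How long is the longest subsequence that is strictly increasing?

4

Track the smallest tail for each achievable length (strict):
5 → extends → [5]
19 → extends → [5, 19]
13 → replaces 19 → [5, 13]
3 → replaces 5 → [3, 13]
12 → replaces 13 → [3, 12]
9 → replaces 12 → [3, 9]
9 → already a tail → [3, 9]
19 → extends → [3, 9, 19]
1 → replaces 3 → [1, 9, 19]
14 → replaces 19 → [1, 9, 14]
11 → replaces 14 → [1, 9, 11]
4 → replaces 9 → [1, 4, 11]
5 → replaces 11 → [1, 4, 5]
12 → extends → [1, 4, 5, 12]
Four tails, so the longest strictly increasing subsequence has length 4 (e.g. 5, 9, 11, 12).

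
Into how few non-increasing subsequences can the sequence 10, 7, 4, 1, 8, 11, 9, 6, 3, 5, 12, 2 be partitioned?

Place each on the leftmost legal pile:
10 → new pile 1 (tops now [10])
7 → pile 1 (tops now [7])
4 → pile 1 (tops now [4])
1 → pile 1 (tops now [1])
8 → new pile 2 (tops now [1, 8])
11 → new pile 3 (tops now [1, 8, 11])
9 → pile 3 (tops now [1, 8, 9])
6 → pile 2 (tops now [1, 6, 9])
3 → pile 2 (tops now [1, 3, 9])
5 → pile 3 (tops now [1, 3, 5])
12 → new pile 4 (tops now [1, 3, 5, 12])
2 → pile 2 (tops now [1, 2, 5, 12])
Four piles.

4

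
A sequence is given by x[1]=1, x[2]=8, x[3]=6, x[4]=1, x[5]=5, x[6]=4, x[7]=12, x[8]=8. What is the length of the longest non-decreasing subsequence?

4

Track the smallest tail for each achievable length (allowing ties):
1 → extends → [1]
8 → extends → [1, 8]
6 → replaces 8 → [1, 6]
1 → replaces 6 → [1, 1]
5 → extends → [1, 1, 5]
4 → replaces 5 → [1, 1, 4]
12 → extends → [1, 1, 4, 12]
8 → replaces 12 → [1, 1, 4, 8]
Four tails, so the longest non-decreasing subsequence has length 4 (e.g. 1, 1, 5, 12).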